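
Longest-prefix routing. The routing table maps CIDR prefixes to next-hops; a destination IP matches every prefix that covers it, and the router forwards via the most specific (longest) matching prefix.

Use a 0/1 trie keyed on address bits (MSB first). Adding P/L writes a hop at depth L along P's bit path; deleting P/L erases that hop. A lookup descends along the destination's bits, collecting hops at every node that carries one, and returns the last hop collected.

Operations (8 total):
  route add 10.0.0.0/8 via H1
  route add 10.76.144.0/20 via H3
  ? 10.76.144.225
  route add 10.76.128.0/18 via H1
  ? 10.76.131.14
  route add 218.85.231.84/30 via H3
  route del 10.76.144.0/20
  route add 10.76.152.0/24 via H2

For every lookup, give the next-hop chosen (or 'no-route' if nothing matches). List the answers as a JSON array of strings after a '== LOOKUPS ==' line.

Process each operation:
  + 10.0.0.0/8 (H1) depth=8
  + 10.76.144.0/20 (H3) depth=20
  Q 10.76.144.225: descend 00001010010011001001 ; hops seen [H1,H3] ; pick H3
  + 10.76.128.0/18 (H1) depth=18
  Q 10.76.131.14: descend 0000101001001100100 ; hops seen [H1,H1] ; pick H1
  + 218.85.231.84/30 (H3) depth=30
  - 10.76.144.0/20 clear@20
  + 10.76.152.0/24 (H2) depth=24

== LOOKUPS ==
["H3","H1"]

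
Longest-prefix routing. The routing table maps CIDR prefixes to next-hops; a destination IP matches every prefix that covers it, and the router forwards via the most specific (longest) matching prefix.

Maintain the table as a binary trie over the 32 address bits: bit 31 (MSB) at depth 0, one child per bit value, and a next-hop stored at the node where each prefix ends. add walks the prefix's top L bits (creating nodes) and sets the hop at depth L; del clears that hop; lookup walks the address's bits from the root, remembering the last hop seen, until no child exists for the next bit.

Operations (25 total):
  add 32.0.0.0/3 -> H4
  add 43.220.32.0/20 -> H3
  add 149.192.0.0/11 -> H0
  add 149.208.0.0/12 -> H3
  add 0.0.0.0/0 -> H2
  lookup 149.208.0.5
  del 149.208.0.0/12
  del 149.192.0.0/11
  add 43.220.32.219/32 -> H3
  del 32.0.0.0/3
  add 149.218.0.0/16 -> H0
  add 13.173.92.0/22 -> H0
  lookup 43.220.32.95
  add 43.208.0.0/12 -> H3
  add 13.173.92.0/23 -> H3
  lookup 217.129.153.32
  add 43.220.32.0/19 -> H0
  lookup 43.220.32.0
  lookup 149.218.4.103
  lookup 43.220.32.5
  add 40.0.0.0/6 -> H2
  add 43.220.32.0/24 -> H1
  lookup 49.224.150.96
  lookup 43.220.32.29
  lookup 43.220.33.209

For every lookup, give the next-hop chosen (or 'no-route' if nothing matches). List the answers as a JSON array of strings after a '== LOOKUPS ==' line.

Process each operation:
  add 32.0.0.0/3 -> H4 at depth 3
  add 43.220.32.0/20 -> H3 at depth 20
  add 149.192.0.0/11 -> H0 at depth 11
  add 149.208.0.0/12 -> H3 at depth 12
  add 0.0.0.0/0 -> H2 at depth 0
  lookup 149.208.0.5: bits 100101011101 walk d0:H2→d1:-→d2:-→d3:-→d4:-→d5:-→d6:-→d7:-→d8:-→d9:-→d10:-→d11:H0→d12:H3 -> H3
  - 149.208.0.0/12 clear@12
  - 149.192.0.0/11 clear@11
  add 43.220.32.219/32 -> H3 at depth 32
  - 32.0.0.0/3 clear@3
  add 149.218.0.0/16 -> H0 at depth 16
  add 13.173.92.0/22 -> H0 at depth 22
  lookup 43.220.32.95: bits 001010111101110000100000 walk d0:H2→d1:-→d2:-→d3:-→d4:-→d5:-→d6:-→d7:-→d8:-→d9:-→d10:-→d11:-→d12:-→d13:-→d14:-→d15:-→d16:-→d17:-→d18:-→d19:-→d20:H3→d21:-→d22:-→d23:-→d24:- -> H3
  add 43.208.0.0/12 -> H3 at depth 12
  add 13.173.92.0/23 -> H3 at depth 23
  lookup 217.129.153.32: bits 1 walk d0:H2→d1:- -> H2
  add 43.220.32.0/19 -> H0 at depth 19
  lookup 43.220.32.0: bits 001010111101110000100000 walk d0:H2→d1:-→d2:-→d3:-→d4:-→d5:-→d6:-→d7:-→d8:-→d9:-→d10:-→d11:-→d12:H3→d13:-→d14:-→d15:-→d16:-→d17:-→d18:-→d19:H0→d20:H3→d21:-→d22:-→d23:-→d24:- -> H3
  lookup 149.218.4.103: bits 1001010111011010 walk d0:H2→d1:-→d2:-→d3:-→d4:-→d5:-→d6:-→d7:-→d8:-→d9:-→d10:-→d11:-→d12:-→d13:-→d14:-→d15:-→d16:H0 -> H0
  lookup 43.220.32.5: bits 001010111101110000100000 walk d0:H2→d1:-→d2:-→d3:-→d4:-→d5:-→d6:-→d7:-→d8:-→d9:-→d10:-→d11:-→d12:H3→d13:-→d14:-→d15:-→d16:-→d17:-→d18:-→d19:H0→d20:H3→d21:-→d22:-→d23:-→d24:- -> H3
  add 40.0.0.0/6 -> H2 at depth 6
  add 43.220.32.0/24 -> H1 at depth 24
  lookup 49.224.150.96: bits 001 walk d0:H2→d1:-→d2:-→d3:- -> H2
  lookup 43.220.32.29: bits 001010111101110000100000 walk d0:H2→d1:-→d2:-→d3:-→d4:-→d5:-→d6:H2→d7:-→d8:-→d9:-→d10:-→d11:-→d12:H3→d13:-→d14:-→d15:-→d16:-→d17:-→d18:-→d19:H0→d20:H3→d21:-→d22:-→d23:-→d24:H1 -> H1
  lookup 43.220.33.209: bits 00101011110111000010000 walk d0:H2→d1:-→d2:-→d3:-→d4:-→d5:-→d6:H2→d7:-→d8:-→d9:-→d10:-→d11:-→d12:H3→d13:-→d14:-→d15:-→d16:-→d17:-→d18:-→d19:H0→d20:H3→d21:-→d22:-→d23:- -> H3

== LOOKUPS ==
["H3","H3","H2","H3","H0","H3","H2","H1","H3"]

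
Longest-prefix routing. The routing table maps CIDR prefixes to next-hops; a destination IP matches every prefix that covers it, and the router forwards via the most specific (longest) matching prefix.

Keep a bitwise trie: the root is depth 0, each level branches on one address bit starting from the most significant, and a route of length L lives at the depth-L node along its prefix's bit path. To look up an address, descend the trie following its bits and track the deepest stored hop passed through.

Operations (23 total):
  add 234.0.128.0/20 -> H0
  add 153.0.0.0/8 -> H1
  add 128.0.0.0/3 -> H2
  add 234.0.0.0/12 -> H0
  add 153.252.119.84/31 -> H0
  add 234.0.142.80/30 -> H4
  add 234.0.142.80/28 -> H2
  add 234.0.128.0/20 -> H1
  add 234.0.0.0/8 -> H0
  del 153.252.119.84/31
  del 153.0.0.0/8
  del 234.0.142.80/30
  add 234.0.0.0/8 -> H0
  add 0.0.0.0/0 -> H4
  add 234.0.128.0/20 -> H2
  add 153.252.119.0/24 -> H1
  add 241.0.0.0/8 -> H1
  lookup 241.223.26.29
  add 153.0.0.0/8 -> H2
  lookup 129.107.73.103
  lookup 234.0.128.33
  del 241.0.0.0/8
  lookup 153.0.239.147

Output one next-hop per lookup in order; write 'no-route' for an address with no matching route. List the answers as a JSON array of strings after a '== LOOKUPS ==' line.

Process each operation:
  + 234.0.128.0/20 (H0) depth=20
  + 153.0.0.0/8 (H1) depth=8
  + 128.0.0.0/3 (H2) depth=3
  + 234.0.0.0/12 (H0) depth=12
  + 153.252.119.84/31 (H0) depth=31
  + 234.0.142.80/30 (H4) depth=30
  + 234.0.142.80/28 (H2) depth=28
  + 234.0.128.0/20 (H1) depth=20
  + 234.0.0.0/8 (H0) depth=8
  del 153.252.119.84/31 (clear depth 31)
  del 153.0.0.0/8 (clear depth 8)
  del 234.0.142.80/30 (clear depth 30)
  + 234.0.0.0/8 (H0) depth=8
  + 0.0.0.0/0 (H4) depth=0
  + 234.0.128.0/20 (H2) depth=20
  + 153.252.119.0/24 (H1) depth=24
  + 241.0.0.0/8 (H1) depth=8
  Q 241.223.26.29: descend 11110001 ; hops seen [H4,H1] ; pick H1
  + 153.0.0.0/8 (H2) depth=8
  Q 129.107.73.103: descend 100 ; hops seen [H4,H2] ; pick H2
  Q 234.0.128.33: descend 11101010000000001000 ; hops seen [H4,H0,H0,H2] ; pick H2
  del 241.0.0.0/8 (clear depth 8)
  Q 153.0.239.147: descend 10011001 ; hops seen [H4,H2,H2] ; pick H2

== LOOKUPS ==
["H1","H2","H2","H2"]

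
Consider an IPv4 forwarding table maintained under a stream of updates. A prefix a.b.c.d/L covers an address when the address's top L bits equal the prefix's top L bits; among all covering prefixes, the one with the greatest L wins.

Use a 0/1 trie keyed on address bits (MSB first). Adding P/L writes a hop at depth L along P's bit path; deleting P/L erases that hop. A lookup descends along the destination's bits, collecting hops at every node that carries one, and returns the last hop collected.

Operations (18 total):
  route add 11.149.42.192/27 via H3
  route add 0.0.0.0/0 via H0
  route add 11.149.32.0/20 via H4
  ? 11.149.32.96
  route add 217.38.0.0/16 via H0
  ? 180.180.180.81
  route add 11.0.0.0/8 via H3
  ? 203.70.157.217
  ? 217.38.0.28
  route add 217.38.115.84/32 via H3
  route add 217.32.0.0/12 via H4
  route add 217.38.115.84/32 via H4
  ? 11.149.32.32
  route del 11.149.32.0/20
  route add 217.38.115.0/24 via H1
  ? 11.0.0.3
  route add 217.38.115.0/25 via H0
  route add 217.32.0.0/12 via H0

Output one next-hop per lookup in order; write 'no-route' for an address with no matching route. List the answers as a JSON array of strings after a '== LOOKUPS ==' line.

Trace:
  + 11.149.42.192/27 (H3) depth=27
  + 0.0.0.0/0 (H0) depth=0
  + 11.149.32.0/20 (H4) depth=20
  Q 11.149.32.96: descend 00001011100101010010 ; hops seen [H0,H4] ; pick H4
  + 217.38.0.0/16 (H0) depth=16
  Q 180.180.180.81: descend 1 ; hops seen [H0] ; pick H0
  + 11.0.0.0/8 (H3) depth=8
  Q 203.70.157.217: descend 110 ; hops seen [H0] ; pick H0
  Q 217.38.0.28: descend 1101100100100110 ; hops seen [H0,H0] ; pick H0
  + 217.38.115.84/32 (H3) depth=32
  + 217.32.0.0/12 (H4) depth=12
  + 217.38.115.84/32 (H4) depth=32
  Q 11.149.32.32: descend 00001011100101010010 ; hops seen [H0,H3,H4] ; pick H4
  del 11.149.32.0/20 (clear depth 20)
  + 217.38.115.0/24 (H1) depth=24
  Q 11.0.0.3: descend 00001011 ; hops seen [H0,H3] ; pick H3
  + 217.38.115.0/25 (H0) depth=25
  + 217.32.0.0/12 (H0) depth=12

== LOOKUPS ==
["H4","H0","H0","H0","H4","H3"]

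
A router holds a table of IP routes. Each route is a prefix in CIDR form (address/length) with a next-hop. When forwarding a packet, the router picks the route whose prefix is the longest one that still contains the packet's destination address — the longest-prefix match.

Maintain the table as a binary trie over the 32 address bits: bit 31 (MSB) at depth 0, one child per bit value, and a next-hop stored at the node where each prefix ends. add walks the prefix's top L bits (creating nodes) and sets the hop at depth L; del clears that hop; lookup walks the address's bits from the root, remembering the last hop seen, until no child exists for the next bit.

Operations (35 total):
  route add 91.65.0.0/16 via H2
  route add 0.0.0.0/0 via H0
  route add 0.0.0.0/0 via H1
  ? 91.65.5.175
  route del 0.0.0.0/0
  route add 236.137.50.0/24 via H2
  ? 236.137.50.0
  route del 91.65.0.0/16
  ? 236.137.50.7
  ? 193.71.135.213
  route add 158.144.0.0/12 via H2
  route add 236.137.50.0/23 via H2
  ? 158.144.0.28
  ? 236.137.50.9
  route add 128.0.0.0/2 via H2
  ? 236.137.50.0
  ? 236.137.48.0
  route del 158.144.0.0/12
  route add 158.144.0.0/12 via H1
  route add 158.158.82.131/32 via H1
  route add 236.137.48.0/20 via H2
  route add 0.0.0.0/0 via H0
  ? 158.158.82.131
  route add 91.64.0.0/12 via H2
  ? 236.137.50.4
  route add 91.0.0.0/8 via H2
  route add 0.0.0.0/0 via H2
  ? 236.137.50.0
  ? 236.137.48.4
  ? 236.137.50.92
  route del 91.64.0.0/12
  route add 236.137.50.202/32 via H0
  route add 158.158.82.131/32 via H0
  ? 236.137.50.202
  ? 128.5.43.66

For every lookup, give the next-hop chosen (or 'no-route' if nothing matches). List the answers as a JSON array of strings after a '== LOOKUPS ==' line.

Process each operation:
  add 91.65.0.0/16 -> H2 at depth 16
  add 0.0.0.0/0 -> H0 at depth 0
  add 0.0.0.0/0 -> H1 at depth 0
  Q 91.65.5.175: descend 0101101101000001 ; hops seen [H1,H2] ; pick H2
  - 0.0.0.0/0 clear@0
  add 236.137.50.0/24 -> H2 at depth 24
  Q 236.137.50.0: descend 111011001000100100110010 ; hops seen [H2] ; pick H2
  - 91.65.0.0/16 clear@16
  Q 236.137.50.7: descend 111011001000100100110010 ; hops seen [H2] ; pick H2
  Q 193.71.135.213: descend 11 ; hops seen [∅] ; pick no-route
  add 158.144.0.0/12 -> H2 at depth 12
  add 236.137.50.0/23 -> H2 at depth 23
  Q 158.144.0.28: descend 100111101001 ; hops seen [H2] ; pick H2
  Q 236.137.50.9: descend 111011001000100100110010 ; hops seen [H2,H2] ; pick H2
  add 128.0.0.0/2 -> H2 at depth 2
  Q 236.137.50.0: descend 111011001000100100110010 ; hops seen [H2,H2] ; pick H2
  Q 236.137.48.0: descend 1110110010001001001100 ; hops seen [∅] ; pick no-route
  - 158.144.0.0/12 clear@12
  add 158.144.0.0/12 -> H1 at depth 12
  add 158.158.82.131/32 -> H1 at depth 32
  add 236.137.48.0/20 -> H2 at depth 20
  add 0.0.0.0/0 -> H0 at depth 0
  Q 158.158.82.131: descend 10011110100111100101001010000011 ; hops seen [H0,H2,H1,H1] ; pick H1
  add 91.64.0.0/12 -> H2 at depth 12
  Q 236.137.50.4: descend 111011001000100100110010 ; hops seen [H0,H2,H2,H2] ; pick H2
  add 91.0.0.0/8 -> H2 at depth 8
  add 0.0.0.0/0 -> H2 at depth 0
  Q 236.137.50.0: descend 111011001000100100110010 ; hops seen [H2,H2,H2,H2] ; pick H2
  Q 236.137.48.4: descend 1110110010001001001100 ; hops seen [H2,H2] ; pick H2
  Q 236.137.50.92: descend 111011001000100100110010 ; hops seen [H2,H2,H2,H2] ; pick H2
  - 91.64.0.0/12 clear@12
  add 236.137.50.202/32 -> H0 at depth 32
  add 158.158.82.131/32 -> H0 at depth 32
  Q 236.137.50.202: descend 11101100100010010011001011001010 ; hops seen [H2,H2,H2,H2,H0] ; pick H0
  Q 128.5.43.66: descend 100 ; hops seen [H2,H2] ; pick H2

== LOOKUPS ==
["H2","H2","H2","no-route","H2","H2","H2","no-route","H1","H2","H2","H2","H2","H0","H2"]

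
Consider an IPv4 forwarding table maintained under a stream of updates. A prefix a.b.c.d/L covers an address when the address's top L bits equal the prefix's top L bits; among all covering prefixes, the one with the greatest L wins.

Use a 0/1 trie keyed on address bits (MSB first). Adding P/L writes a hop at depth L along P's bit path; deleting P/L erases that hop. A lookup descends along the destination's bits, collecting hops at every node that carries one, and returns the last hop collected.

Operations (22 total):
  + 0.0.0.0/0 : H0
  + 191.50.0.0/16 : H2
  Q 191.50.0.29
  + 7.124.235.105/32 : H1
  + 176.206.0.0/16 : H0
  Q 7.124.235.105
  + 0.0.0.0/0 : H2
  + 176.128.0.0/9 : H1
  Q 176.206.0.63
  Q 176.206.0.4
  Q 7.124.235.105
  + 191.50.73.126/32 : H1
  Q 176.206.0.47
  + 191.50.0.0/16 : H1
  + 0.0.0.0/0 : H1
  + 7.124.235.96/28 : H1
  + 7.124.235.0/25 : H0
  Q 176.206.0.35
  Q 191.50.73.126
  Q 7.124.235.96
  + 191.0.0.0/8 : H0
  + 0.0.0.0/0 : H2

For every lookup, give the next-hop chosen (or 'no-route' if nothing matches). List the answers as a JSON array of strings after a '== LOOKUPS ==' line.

Trace:
  + 0.0.0.0/0 (H0) depth=0
  + 191.50.0.0/16 (H2) depth=16
  ? 191.50.0.29  path d0:H0→d1:-→d2:-→d3:-→d4:-→d5:-→d6:-→d7:-→d8:-→d9:-→d10:-→d11:-→d12:-→d13:-→d14:-→d15:-→d16:H2  best=H2
  + 7.124.235.105/32 (H1) depth=32
  + 176.206.0.0/16 (H0) depth=16
  ? 7.124.235.105  path d0:H0→d1:-→d2:-→d3:-→d4:-→d5:-→d6:-→d7:-→d8:-→d9:-→d10:-→d11:-→d12:-→d13:-→d14:-→d15:-→d16:-→d17:-→d18:-→d19:-→d20:-→d21:-→d22:-→d23:-→d24:-→d25:-→d26:-→d27:-→d28:-→d29:-→d30:-→d31:-→d32:H1  best=H1
  + 0.0.0.0/0 (H2) depth=0
  + 176.128.0.0/9 (H1) depth=9
  ? 176.206.0.63  path d0:H2→d1:-→d2:-→d3:-→d4:-→d5:-→d6:-→d7:-→d8:-→d9:H1→d10:-→d11:-→d12:-→d13:-→d14:-→d15:-→d16:H0  best=H0
  ? 176.206.0.4  path d0:H2→d1:-→d2:-→d3:-→d4:-→d5:-→d6:-→d7:-→d8:-→d9:H1→d10:-→d11:-→d12:-→d13:-→d14:-→d15:-→d16:H0  best=H0
  ? 7.124.235.105  path d0:H2→d1:-→d2:-→d3:-→d4:-→d5:-→d6:-→d7:-→d8:-→d9:-→d10:-→d11:-→d12:-→d13:-→d14:-→d15:-→d16:-→d17:-→d18:-→d19:-→d20:-→d21:-→d22:-→d23:-→d24:-→d25:-→d26:-→d27:-→d28:-→d29:-→d30:-→d31:-→d32:H1  best=H1
  + 191.50.73.126/32 (H1) depth=32
  ? 176.206.0.47  path d0:H2→d1:-→d2:-→d3:-→d4:-→d5:-→d6:-→d7:-→d8:-→d9:H1→d10:-→d11:-→d12:-→d13:-→d14:-→d15:-→d16:H0  best=H0
  + 191.50.0.0/16 (H1) depth=16
  + 0.0.0.0/0 (H1) depth=0
  + 7.124.235.96/28 (H1) depth=28
  + 7.124.235.0/25 (H0) depth=25
  ? 176.206.0.35  path d0:H1→d1:-→d2:-→d3:-→d4:-→d5:-→d6:-→d7:-→d8:-→d9:H1→d10:-→d11:-→d12:-→d13:-→d14:-→d15:-→d16:H0  best=H0
  ? 191.50.73.126  path d0:H1→d1:-→d2:-→d3:-→d4:-→d5:-→d6:-→d7:-→d8:-→d9:-→d10:-→d11:-→d12:-→d13:-→d14:-→d15:-→d16:H1→d17:-→d18:-→d19:-→d20:-→d21:-→d22:-→d23:-→d24:-→d25:-→d26:-→d27:-→d28:-→d29:-→d30:-→d31:-→d32:H1  best=H1
  ? 7.124.235.96  path d0:H1→d1:-→d2:-→d3:-→d4:-→d5:-→d6:-→d7:-→d8:-→d9:-→d10:-→d11:-→d12:-→d13:-→d14:-→d15:-→d16:-→d17:-→d18:-→d19:-→d20:-→d21:-→d22:-→d23:-→d24:-→d25:H0→d26:-→d27:-→d28:H1  best=H1
  + 191.0.0.0/8 (H0) depth=8
  + 0.0.0.0/0 (H2) depth=0

== LOOKUPS ==
["H2","H1","H0","H0","H1","H0","H0","H1","H1"]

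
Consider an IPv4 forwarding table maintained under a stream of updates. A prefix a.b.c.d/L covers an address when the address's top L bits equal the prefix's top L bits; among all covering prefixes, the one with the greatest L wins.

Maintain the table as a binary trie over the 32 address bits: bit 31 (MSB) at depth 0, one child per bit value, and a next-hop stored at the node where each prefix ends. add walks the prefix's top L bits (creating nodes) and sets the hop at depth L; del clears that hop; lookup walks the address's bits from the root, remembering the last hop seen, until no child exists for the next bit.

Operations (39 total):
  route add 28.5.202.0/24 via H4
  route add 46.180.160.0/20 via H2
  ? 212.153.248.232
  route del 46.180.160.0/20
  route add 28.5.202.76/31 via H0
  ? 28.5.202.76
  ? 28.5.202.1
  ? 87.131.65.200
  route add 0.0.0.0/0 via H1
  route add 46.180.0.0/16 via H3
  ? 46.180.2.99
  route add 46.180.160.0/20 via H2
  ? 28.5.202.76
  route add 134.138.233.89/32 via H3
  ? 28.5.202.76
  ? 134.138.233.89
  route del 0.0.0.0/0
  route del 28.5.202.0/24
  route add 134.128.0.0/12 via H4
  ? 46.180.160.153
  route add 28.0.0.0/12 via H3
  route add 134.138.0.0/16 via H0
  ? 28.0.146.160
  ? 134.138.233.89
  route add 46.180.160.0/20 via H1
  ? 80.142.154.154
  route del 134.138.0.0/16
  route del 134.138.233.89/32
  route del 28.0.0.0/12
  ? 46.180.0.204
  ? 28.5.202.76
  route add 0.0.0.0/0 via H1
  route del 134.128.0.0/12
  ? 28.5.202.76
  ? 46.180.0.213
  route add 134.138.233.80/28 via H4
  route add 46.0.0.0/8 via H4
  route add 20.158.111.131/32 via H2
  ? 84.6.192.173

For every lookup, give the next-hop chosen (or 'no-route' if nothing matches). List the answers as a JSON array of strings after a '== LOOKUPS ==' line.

Process each operation:
  + 28.5.202.0/24 (H4) depth=24
  + 46.180.160.0/20 (H2) depth=20
  Q 212.153.248.232: descend ε ; hops seen [∅] ; pick no-route
  del 46.180.160.0/20 (clear depth 20)
  + 28.5.202.76/31 (H0) depth=31
  Q 28.5.202.76: descend 0001110000000101110010100100110 ; hops seen [H4,H0] ; pick H0
  Q 28.5.202.1: descend 0001110000000101110010100 ; hops seen [H4] ; pick H4
  Q 87.131.65.200: descend 0 ; hops seen [∅] ; pick no-route
  + 0.0.0.0/0 (H1) depth=0
  + 46.180.0.0/16 (H3) depth=16
  Q 46.180.2.99: descend 0010111010110100 ; hops seen [H1,H3] ; pick H3
  + 46.180.160.0/20 (H2) depth=20
  Q 28.5.202.76: descend 0001110000000101110010100100110 ; hops seen [H1,H4,H0] ; pick H0
  + 134.138.233.89/32 (H3) depth=32
  Q 28.5.202.76: descend 0001110000000101110010100100110 ; hops seen [H1,H4,H0] ; pick H0
  Q 134.138.233.89: descend 10000110100010101110100101011001 ; hops seen [H1,H3] ; pick H3
  del 0.0.0.0/0 (clear depth 0)
  del 28.5.202.0/24 (clear depth 24)
  + 134.128.0.0/12 (H4) depth=12
  Q 46.180.160.153: descend 00101110101101001010 ; hops seen [H3,H2] ; pick H2
  + 28.0.0.0/12 (H3) depth=12
  + 134.138.0.0/16 (H0) depth=16
  Q 28.0.146.160: descend 0001110000000 ; hops seen [H3] ; pick H3
  Q 134.138.233.89: descend 10000110100010101110100101011001 ; hops seen [H4,H0,H3] ; pick H3
  + 46.180.160.0/20 (H1) depth=20
  Q 80.142.154.154: descend 0 ; hops seen [∅] ; pick no-route
  del 134.138.0.0/16 (clear depth 16)
  del 134.138.233.89/32 (clear depth 32)
  del 28.0.0.0/12 (clear depth 12)
  Q 46.180.0.204: descend 0010111010110100 ; hops seen [H3] ; pick H3
  Q 28.5.202.76: descend 0001110000000101110010100100110 ; hops seen [H0] ; pick H0
  + 0.0.0.0/0 (H1) depth=0
  del 134.128.0.0/12 (clear depth 12)
  Q 28.5.202.76: descend 0001110000000101110010100100110 ; hops seen [H1,H0] ; pick H0
  Q 46.180.0.213: descend 0010111010110100 ; hops seen [H1,H3] ; pick H3
  + 134.138.233.80/28 (H4) depth=28
  + 46.0.0.0/8 (H4) depth=8
  + 20.158.111.131/32 (H2) depth=32
  Q 84.6.192.173: descend 0 ; hops seen [H1] ; pick H1

== LOOKUPS ==
["no-route","H0","H4","no-route","H3","H0","H0","H3","H2","H3","H3","no-route","H3","H0","H0","H3","H1"]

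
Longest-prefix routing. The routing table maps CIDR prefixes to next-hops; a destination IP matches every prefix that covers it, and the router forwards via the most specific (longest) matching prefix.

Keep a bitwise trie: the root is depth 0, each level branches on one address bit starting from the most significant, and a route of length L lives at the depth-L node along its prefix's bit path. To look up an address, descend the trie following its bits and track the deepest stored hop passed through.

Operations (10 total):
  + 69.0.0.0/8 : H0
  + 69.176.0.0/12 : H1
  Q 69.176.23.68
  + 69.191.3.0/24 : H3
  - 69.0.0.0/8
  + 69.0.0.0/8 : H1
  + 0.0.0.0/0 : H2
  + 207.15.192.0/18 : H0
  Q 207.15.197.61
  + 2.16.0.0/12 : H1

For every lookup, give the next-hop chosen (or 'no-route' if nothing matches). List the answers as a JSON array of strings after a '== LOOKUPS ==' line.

Trace:
  add 69.0.0.0/8 -> H0 at depth 8
  add 69.176.0.0/12 -> H1 at depth 12
  lookup 69.176.23.68: bits 010001011011 walk d0:-→d1:-→d2:-→d3:-→d4:-→d5:-→d6:-→d7:-→d8:H0→d9:-→d10:-→d11:-→d12:H1 -> H1
  add 69.191.3.0/24 -> H3 at depth 24
  del 69.0.0.0/8 (clear depth 8)
  add 69.0.0.0/8 -> H1 at depth 8
  add 0.0.0.0/0 -> H2 at depth 0
  add 207.15.192.0/18 -> H0 at depth 18
  lookup 207.15.197.61: bits 110011110000111111 walk d0:H2→d1:-→d2:-→d3:-→d4:-→d5:-→d6:-→d7:-→d8:-→d9:-→d10:-→d11:-→d12:-→d13:-→d14:-→d15:-→d16:-→d17:-→d18:H0 -> H0
  add 2.16.0.0/12 -> H1 at depth 12

== LOOKUPS ==
["H1","H0"]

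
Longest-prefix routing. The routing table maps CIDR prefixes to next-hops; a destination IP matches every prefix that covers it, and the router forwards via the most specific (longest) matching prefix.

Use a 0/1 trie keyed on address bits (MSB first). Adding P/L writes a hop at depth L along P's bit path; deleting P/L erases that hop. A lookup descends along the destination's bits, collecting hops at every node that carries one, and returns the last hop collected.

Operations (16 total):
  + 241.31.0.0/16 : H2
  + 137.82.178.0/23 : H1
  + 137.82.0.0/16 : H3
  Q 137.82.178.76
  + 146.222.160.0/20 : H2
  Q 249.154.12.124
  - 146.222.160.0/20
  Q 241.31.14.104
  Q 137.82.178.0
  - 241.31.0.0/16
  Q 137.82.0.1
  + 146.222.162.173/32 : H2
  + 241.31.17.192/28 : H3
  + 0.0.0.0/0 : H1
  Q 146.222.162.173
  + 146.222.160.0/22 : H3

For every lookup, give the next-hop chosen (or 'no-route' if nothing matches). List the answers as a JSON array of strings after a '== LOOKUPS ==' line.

Trace:
  add 241.31.0.0/16 -> H2 at depth 16
  add 137.82.178.0/23 -> H1 at depth 23
  add 137.82.0.0/16 -> H3 at depth 16
  Q 137.82.178.76: descend 10001001010100101011001 ; hops seen [H3,H1] ; pick H1
  add 146.222.160.0/20 -> H2 at depth 20
  Q 249.154.12.124: descend 1111 ; hops seen [∅] ; pick no-route
  del 146.222.160.0/20 (clear depth 20)
  Q 241.31.14.104: descend 1111000100011111 ; hops seen [H2] ; pick H2
  Q 137.82.178.0: descend 10001001010100101011001 ; hops seen [H3,H1] ; pick H1
  del 241.31.0.0/16 (clear depth 16)
  Q 137.82.0.1: descend 1000100101010010 ; hops seen [H3] ; pick H3
  add 146.222.162.173/32 -> H2 at depth 32
  add 241.31.17.192/28 -> H3 at depth 28
  add 0.0.0.0/0 -> H1 at depth 0
  Q 146.222.162.173: descend 10010010110111101010001010101101 ; hops seen [H1,H2] ; pick H2
  add 146.222.160.0/22 -> H3 at depth 22

== LOOKUPS ==
["H1","no-route","H2","H1","H3","H2"]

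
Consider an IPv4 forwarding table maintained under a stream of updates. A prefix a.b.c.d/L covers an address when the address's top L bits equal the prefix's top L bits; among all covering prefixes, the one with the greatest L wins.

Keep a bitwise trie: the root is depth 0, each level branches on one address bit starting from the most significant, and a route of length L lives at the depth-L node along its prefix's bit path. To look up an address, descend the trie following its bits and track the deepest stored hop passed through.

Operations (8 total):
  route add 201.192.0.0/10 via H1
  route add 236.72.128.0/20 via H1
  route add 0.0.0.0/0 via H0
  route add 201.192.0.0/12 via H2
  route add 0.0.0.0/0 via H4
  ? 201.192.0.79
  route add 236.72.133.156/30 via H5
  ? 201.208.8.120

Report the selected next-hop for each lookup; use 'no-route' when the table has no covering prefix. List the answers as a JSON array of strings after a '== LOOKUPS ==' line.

Trace:
  add 201.192.0.0/10 -> H1 at depth 10
  add 236.72.128.0/20 -> H1 at depth 20
  add 0.0.0.0/0 -> H0 at depth 0
  add 201.192.0.0/12 -> H2 at depth 12
  add 0.0.0.0/0 -> H4 at depth 0
  ? 201.192.0.79  path d0:H4→d1:-→d2:-→d3:-→d4:-→d5:-→d6:-→d7:-→d8:-→d9:-→d10:H1→d11:-→d12:H2  best=H2
  add 236.72.133.156/30 -> H5 at depth 30
  ? 201.208.8.120  path d0:H4→d1:-→d2:-→d3:-→d4:-→d5:-→d6:-→d7:-→d8:-→d9:-→d10:H1→d11:-  best=H1

== LOOKUPS ==
["H2","H1"]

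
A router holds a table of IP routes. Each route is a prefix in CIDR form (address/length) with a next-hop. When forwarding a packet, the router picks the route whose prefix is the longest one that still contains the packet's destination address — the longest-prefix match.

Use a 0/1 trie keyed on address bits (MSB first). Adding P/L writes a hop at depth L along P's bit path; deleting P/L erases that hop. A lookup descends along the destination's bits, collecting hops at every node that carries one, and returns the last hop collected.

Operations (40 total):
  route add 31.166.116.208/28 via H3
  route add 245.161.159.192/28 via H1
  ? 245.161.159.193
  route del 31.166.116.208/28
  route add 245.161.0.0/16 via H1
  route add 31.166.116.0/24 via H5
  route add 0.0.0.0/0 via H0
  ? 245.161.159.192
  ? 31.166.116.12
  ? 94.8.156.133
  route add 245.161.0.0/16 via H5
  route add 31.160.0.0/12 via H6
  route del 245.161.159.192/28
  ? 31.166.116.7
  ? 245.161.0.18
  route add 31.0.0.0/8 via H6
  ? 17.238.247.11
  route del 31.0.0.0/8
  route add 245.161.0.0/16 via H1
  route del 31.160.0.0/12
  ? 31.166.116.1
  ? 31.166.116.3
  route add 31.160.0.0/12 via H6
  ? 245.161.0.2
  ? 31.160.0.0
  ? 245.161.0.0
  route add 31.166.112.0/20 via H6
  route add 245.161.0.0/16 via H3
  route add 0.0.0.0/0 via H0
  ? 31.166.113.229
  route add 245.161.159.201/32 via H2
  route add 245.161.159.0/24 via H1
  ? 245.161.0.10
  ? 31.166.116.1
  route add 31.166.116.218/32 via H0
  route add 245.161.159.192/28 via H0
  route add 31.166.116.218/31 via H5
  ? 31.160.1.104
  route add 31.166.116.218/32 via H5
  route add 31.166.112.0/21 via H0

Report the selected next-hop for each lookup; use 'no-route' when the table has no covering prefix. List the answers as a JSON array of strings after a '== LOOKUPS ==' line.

Trace:
  add 31.166.116.208/28 -> H3 at depth 28
  add 245.161.159.192/28 -> H1 at depth 28
  Q 245.161.159.193: descend 1111010110100001100111111100 ; hops seen [H1] ; pick H1
  - 31.166.116.208/28 clear@28
  add 245.161.0.0/16 -> H1 at depth 16
  add 31.166.116.0/24 -> H5 at depth 24
  add 0.0.0.0/0 -> H0 at depth 0
  Q 245.161.159.192: descend 1111010110100001100111111100 ; hops seen [H0,H1,H1] ; pick H1
  Q 31.166.116.12: descend 000111111010011001110100 ; hops seen [H0,H5] ; pick H5
  Q 94.8.156.133: descend 0 ; hops seen [H0] ; pick H0
  add 245.161.0.0/16 -> H5 at depth 16
  add 31.160.0.0/12 -> H6 at depth 12
  - 245.161.159.192/28 clear@28
  Q 31.166.116.7: descend 000111111010011001110100 ; hops seen [H0,H6,H5] ; pick H5
  Q 245.161.0.18: descend 1111010110100001 ; hops seen [H0,H5] ; pick H5
  add 31.0.0.0/8 -> H6 at depth 8
  Q 17.238.247.11: descend 0001 ; hops seen [H0] ; pick H0
  - 31.0.0.0/8 clear@8
  add 245.161.0.0/16 -> H1 at depth 16
  - 31.160.0.0/12 clear@12
  Q 31.166.116.1: descend 000111111010011001110100 ; hops seen [H0,H5] ; pick H5
  Q 31.166.116.3: descend 000111111010011001110100 ; hops seen [H0,H5] ; pick H5
  add 31.160.0.0/12 -> H6 at depth 12
  Q 245.161.0.2: descend 1111010110100001 ; hops seen [H0,H1] ; pick H1
  Q 31.160.0.0: descend 0001111110100 ; hops seen [H0,H6] ; pick H6
  Q 245.161.0.0: descend 1111010110100001 ; hops seen [H0,H1] ; pick H1
  add 31.166.112.0/20 -> H6 at depth 20
  add 245.161.0.0/16 -> H3 at depth 16
  add 0.0.0.0/0 -> H0 at depth 0
  Q 31.166.113.229: descend 000111111010011001110 ; hops seen [H0,H6,H6] ; pick H6
  add 245.161.159.201/32 -> H2 at depth 32
  add 245.161.159.0/24 -> H1 at depth 24
  Q 245.161.0.10: descend 1111010110100001 ; hops seen [H0,H3] ; pick H3
  Q 31.166.116.1: descend 000111111010011001110100 ; hops seen [H0,H6,H6,H5] ; pick H5
  add 31.166.116.218/32 -> H0 at depth 32
  add 245.161.159.192/28 -> H0 at depth 28
  add 31.166.116.218/31 -> H5 at depth 31
  Q 31.160.1.104: descend 0001111110100 ; hops seen [H0,H6] ; pick H6
  add 31.166.116.218/32 -> H5 at depth 32
  add 31.166.112.0/21 -> H0 at depth 21

== LOOKUPS ==
["H1","H1","H5","H0","H5","H5","H0","H5","H5","H1","H6","H1","H6","H3","H5","H6"]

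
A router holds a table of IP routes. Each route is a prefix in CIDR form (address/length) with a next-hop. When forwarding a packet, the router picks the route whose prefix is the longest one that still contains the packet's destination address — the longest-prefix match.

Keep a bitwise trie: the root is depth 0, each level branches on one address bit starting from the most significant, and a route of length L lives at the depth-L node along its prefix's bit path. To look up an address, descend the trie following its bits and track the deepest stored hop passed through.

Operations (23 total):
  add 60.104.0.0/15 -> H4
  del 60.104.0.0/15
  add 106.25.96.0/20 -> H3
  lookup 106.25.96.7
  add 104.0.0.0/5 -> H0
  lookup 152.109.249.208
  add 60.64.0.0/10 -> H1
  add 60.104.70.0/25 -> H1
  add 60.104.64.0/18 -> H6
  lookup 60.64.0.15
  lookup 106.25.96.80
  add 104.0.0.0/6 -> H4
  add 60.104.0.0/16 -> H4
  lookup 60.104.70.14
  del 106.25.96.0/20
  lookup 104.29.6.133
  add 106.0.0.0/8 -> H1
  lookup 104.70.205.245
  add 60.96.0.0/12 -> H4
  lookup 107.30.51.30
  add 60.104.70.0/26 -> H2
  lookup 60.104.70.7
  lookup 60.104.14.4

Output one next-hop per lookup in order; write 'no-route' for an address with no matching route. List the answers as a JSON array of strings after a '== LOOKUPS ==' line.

Trace:
  + 60.104.0.0/15 (H4) depth=15
  del 60.104.0.0/15 (clear depth 15)
  + 106.25.96.0/20 (H3) depth=20
  Q 106.25.96.7: descend 01101010000110010110 ; hops seen [H3] ; pick H3
  + 104.0.0.0/5 (H0) depth=5
  Q 152.109.249.208: descend ε ; hops seen [∅] ; pick no-route
  + 60.64.0.0/10 (H1) depth=10
  + 60.104.70.0/25 (H1) depth=25
  + 60.104.64.0/18 (H6) depth=18
  Q 60.64.0.15: descend 0011110001 ; hops seen [H1] ; pick H1
  Q 106.25.96.80: descend 01101010000110010110 ; hops seen [H0,H3] ; pick H3
  + 104.0.0.0/6 (H4) depth=6
  + 60.104.0.0/16 (H4) depth=16
  Q 60.104.70.14: descend 0011110001101000010001100 ; hops seen [H1,H4,H6,H1] ; pick H1
  del 106.25.96.0/20 (clear depth 20)
  Q 104.29.6.133: descend 011010 ; hops seen [H0,H4] ; pick H4
  + 106.0.0.0/8 (H1) depth=8
  Q 104.70.205.245: descend 011010 ; hops seen [H0,H4] ; pick H4
  + 60.96.0.0/12 (H4) depth=12
  Q 107.30.51.30: descend 0110101 ; hops seen [H0,H4] ; pick H4
  + 60.104.70.0/26 (H2) depth=26
  Q 60.104.70.7: descend 00111100011010000100011000 ; hops seen [H1,H4,H4,H6,H1,H2] ; pick H2
  Q 60.104.14.4: descend 00111100011010000 ; hops seen [H1,H4,H4] ; pick H4

== LOOKUPS ==
["H3","no-route","H1","H3","H1","H4","H4","H4","H2","H4"]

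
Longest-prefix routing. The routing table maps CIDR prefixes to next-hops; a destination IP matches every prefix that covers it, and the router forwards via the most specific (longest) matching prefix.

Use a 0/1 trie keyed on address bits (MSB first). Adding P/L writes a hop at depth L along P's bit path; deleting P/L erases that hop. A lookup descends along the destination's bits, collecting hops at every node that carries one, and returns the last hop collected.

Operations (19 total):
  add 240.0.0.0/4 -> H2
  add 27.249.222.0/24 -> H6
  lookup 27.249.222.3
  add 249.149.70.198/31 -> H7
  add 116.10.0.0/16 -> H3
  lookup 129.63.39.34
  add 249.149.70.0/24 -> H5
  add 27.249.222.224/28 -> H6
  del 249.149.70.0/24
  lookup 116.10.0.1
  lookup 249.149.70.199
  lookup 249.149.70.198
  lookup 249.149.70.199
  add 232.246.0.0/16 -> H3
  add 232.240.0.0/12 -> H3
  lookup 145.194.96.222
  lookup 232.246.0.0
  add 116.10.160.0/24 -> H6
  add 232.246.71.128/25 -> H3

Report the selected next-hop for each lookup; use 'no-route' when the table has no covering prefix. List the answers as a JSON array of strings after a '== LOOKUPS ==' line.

Trace:
  add 240.0.0.0/4 -> H2 at depth 4
  add 27.249.222.0/24 -> H6 at depth 24
  lookup 27.249.222.3: bits 000110111111100111011110 walk d0:-→d1:-→d2:-→d3:-→d4:-→d5:-→d6:-→d7:-→d8:-→d9:-→d10:-→d11:-→d12:-→d13:-→d14:-→d15:-→d16:-→d17:-→d18:-→d19:-→d20:-→d21:-→d22:-→d23:-→d24:H6 -> H6
  add 249.149.70.198/31 -> H7 at depth 31
  add 116.10.0.0/16 -> H3 at depth 16
  lookup 129.63.39.34: bits 1 walk d0:-→d1:- -> no-route
  add 249.149.70.0/24 -> H5 at depth 24
  add 27.249.222.224/28 -> H6 at depth 28
  del 249.149.70.0/24 (clear depth 24)
  lookup 116.10.0.1: bits 0111010000001010 walk d0:-→d1:-→d2:-→d3:-→d4:-→d5:-→d6:-→d7:-→d8:-→d9:-→d10:-→d11:-→d12:-→d13:-→d14:-→d15:-→d16:H3 -> H3
  lookup 249.149.70.199: bits 1111100110010101010001101100011 walk d0:-→d1:-→d2:-→d3:-→d4:H2→d5:-→d6:-→d7:-→d8:-→d9:-→d10:-→d11:-→d12:-→d13:-→d14:-→d15:-→d16:-→d17:-→d18:-→d19:-→d20:-→d21:-→d22:-→d23:-→d24:-→d25:-→d26:-→d27:-→d28:-→d29:-→d30:-→d31:H7 -> H7
  lookup 249.149.70.198: bits 1111100110010101010001101100011 walk d0:-→d1:-→d2:-→d3:-→d4:H2→d5:-→d6:-→d7:-→d8:-→d9:-→d10:-→d11:-→d12:-→d13:-→d14:-→d15:-→d16:-→d17:-→d18:-→d19:-→d20:-→d21:-→d22:-→d23:-→d24:-→d25:-→d26:-→d27:-→d28:-→d29:-→d30:-→d31:H7 -> H7
  lookup 249.149.70.199: bits 1111100110010101010001101100011 walk d0:-→d1:-→d2:-→d3:-→d4:H2→d5:-→d6:-→d7:-→d8:-→d9:-→d10:-→d11:-→d12:-→d13:-→d14:-→d15:-→d16:-→d17:-→d18:-→d19:-→d20:-→d21:-→d22:-→d23:-→d24:-→d25:-→d26:-→d27:-→d28:-→d29:-→d30:-→d31:H7 -> H7
  add 232.246.0.0/16 -> H3 at depth 16
  add 232.240.0.0/12 -> H3 at depth 12
  lookup 145.194.96.222: bits 1 walk d0:-→d1:- -> no-route
  lookup 232.246.0.0: bits 1110100011110110 walk d0:-→d1:-→d2:-→d3:-→d4:-→d5:-→d6:-→d7:-→d8:-→d9:-→d10:-→d11:-→d12:H3→d13:-→d14:-→d15:-→d16:H3 -> H3
  add 116.10.160.0/24 -> H6 at depth 24
  add 232.246.71.128/25 -> H3 at depth 25

== LOOKUPS ==
["H6","no-route","H3","H7","H7","H7","no-route","H3"]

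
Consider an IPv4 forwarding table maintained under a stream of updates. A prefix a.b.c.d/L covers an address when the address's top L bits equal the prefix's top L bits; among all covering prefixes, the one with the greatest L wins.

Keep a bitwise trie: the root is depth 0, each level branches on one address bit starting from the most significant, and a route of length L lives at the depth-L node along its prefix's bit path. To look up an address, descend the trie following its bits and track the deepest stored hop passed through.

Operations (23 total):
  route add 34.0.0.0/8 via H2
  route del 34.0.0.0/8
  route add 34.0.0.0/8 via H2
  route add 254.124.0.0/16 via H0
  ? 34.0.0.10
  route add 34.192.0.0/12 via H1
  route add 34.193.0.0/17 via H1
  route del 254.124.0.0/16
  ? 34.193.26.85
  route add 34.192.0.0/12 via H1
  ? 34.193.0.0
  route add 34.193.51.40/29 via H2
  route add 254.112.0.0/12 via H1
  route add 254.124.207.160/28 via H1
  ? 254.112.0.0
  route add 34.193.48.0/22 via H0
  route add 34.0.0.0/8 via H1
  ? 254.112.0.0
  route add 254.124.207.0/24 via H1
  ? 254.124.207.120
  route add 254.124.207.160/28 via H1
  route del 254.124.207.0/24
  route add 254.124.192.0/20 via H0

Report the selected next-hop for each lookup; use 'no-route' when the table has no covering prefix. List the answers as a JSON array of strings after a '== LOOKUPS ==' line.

Trace:
  + 34.0.0.0/8 (H2) depth=8
  del 34.0.0.0/8 (clear depth 8)
  + 34.0.0.0/8 (H2) depth=8
  + 254.124.0.0/16 (H0) depth=16
  Q 34.0.0.10: descend 00100010 ; hops seen [H2] ; pick H2
  + 34.192.0.0/12 (H1) depth=12
  + 34.193.0.0/17 (H1) depth=17
  del 254.124.0.0/16 (clear depth 16)
  Q 34.193.26.85: descend 00100010110000010 ; hops seen [H2,H1,H1] ; pick H1
  + 34.192.0.0/12 (H1) depth=12
  Q 34.193.0.0: descend 00100010110000010 ; hops seen [H2,H1,H1] ; pick H1
  + 34.193.51.40/29 (H2) depth=29
  + 254.112.0.0/12 (H1) depth=12
  + 254.124.207.160/28 (H1) depth=28
  Q 254.112.0.0: descend 111111100111 ; hops seen [H1] ; pick H1
  + 34.193.48.0/22 (H0) depth=22
  + 34.0.0.0/8 (H1) depth=8
  Q 254.112.0.0: descend 111111100111 ; hops seen [H1] ; pick H1
  + 254.124.207.0/24 (H1) depth=24
  Q 254.124.207.120: descend 111111100111110011001111 ; hops seen [H1,H1] ; pick H1
  + 254.124.207.160/28 (H1) depth=28
  del 254.124.207.0/24 (clear depth 24)
  + 254.124.192.0/20 (H0) depth=20

== LOOKUPS ==
["H2","H1","H1","H1","H1","H1"]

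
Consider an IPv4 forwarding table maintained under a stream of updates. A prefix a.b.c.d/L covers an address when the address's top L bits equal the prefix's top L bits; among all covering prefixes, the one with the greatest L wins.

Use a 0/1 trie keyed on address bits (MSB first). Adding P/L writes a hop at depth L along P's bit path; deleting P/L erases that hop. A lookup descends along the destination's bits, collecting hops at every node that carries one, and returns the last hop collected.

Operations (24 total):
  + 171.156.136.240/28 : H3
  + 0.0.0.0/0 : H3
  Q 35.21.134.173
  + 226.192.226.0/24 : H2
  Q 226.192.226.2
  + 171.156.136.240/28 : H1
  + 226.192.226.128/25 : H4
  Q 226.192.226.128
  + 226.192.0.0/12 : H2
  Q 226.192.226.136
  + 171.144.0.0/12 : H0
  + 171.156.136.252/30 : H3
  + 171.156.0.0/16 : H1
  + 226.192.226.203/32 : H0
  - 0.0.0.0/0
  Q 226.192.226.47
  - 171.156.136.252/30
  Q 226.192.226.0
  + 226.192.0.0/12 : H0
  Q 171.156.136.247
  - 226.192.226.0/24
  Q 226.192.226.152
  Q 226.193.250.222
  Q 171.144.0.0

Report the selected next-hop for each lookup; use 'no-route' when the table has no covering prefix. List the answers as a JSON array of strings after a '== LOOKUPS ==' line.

Process each operation:
  add 171.156.136.240/28 -> H3 at depth 28
  add 0.0.0.0/0 -> H3 at depth 0
  Q 35.21.134.173: descend ε ; hops seen [H3] ; pick H3
  add 226.192.226.0/24 -> H2 at depth 24
  Q 226.192.226.2: descend 111000101100000011100010 ; hops seen [H3,H2] ; pick H2
  add 171.156.136.240/28 -> H1 at depth 28
  add 226.192.226.128/25 -> H4 at depth 25
  Q 226.192.226.128: descend 1110001011000000111000101 ; hops seen [H3,H2,H4] ; pick H4
  add 226.192.0.0/12 -> H2 at depth 12
  Q 226.192.226.136: descend 1110001011000000111000101 ; hops seen [H3,H2,H2,H4] ; pick H4
  add 171.144.0.0/12 -> H0 at depth 12
  add 171.156.136.252/30 -> H3 at depth 30
  add 171.156.0.0/16 -> H1 at depth 16
  add 226.192.226.203/32 -> H0 at depth 32
  - 0.0.0.0/0 clear@0
  Q 226.192.226.47: descend 111000101100000011100010 ; hops seen [H2,H2] ; pick H2
  - 171.156.136.252/30 clear@30
  Q 226.192.226.0: descend 111000101100000011100010 ; hops seen [H2,H2] ; pick H2
  add 226.192.0.0/12 -> H0 at depth 12
  Q 171.156.136.247: descend 1010101110011100100010001111 ; hops seen [H0,H1,H1] ; pick H1
  - 226.192.226.0/24 clear@24
  Q 226.192.226.152: descend 1110001011000000111000101 ; hops seen [H0,H4] ; pick H4
  Q 226.193.250.222: descend 111000101100000 ; hops seen [H0] ; pick H0
  Q 171.144.0.0: descend 101010111001 ; hops seen [H0] ; pick H0

== LOOKUPS ==
["H3","H2","H4","H4","H2","H2","H1","H4","H0","H0"]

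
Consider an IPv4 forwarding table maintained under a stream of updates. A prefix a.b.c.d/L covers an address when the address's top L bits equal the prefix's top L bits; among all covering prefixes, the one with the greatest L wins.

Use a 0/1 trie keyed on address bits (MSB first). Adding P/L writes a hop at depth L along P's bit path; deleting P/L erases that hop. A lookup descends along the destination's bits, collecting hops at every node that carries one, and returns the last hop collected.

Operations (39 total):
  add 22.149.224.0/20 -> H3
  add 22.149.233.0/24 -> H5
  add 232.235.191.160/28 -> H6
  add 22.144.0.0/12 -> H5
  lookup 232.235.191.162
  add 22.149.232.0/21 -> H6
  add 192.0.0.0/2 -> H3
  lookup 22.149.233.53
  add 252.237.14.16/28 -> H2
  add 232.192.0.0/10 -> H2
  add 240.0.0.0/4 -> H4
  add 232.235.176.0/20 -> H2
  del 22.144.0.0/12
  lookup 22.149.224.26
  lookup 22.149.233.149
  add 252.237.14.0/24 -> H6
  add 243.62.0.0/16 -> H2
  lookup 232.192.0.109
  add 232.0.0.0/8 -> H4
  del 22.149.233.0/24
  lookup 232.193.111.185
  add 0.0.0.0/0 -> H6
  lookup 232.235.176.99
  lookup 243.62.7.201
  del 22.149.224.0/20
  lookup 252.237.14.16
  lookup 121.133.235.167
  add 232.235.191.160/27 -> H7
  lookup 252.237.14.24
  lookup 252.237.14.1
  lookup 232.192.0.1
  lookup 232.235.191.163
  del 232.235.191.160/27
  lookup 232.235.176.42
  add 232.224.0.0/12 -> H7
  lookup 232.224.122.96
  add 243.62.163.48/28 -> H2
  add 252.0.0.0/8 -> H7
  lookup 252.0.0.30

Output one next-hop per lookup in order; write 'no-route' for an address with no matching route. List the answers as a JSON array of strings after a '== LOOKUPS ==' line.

Trace:
  add 22.149.224.0/20 -> H3 at depth 20
  add 22.149.233.0/24 -> H5 at depth 24
  add 232.235.191.160/28 -> H6 at depth 28
  add 22.144.0.0/12 -> H5 at depth 12
  Q 232.235.191.162: descend 1110100011101011101111111010 ; hops seen [H6] ; pick H6
  add 22.149.232.0/21 -> H6 at depth 21
  add 192.0.0.0/2 -> H3 at depth 2
  Q 22.149.233.53: descend 000101101001010111101001 ; hops seen [H5,H3,H6,H5] ; pick H5
  add 252.237.14.16/28 -> H2 at depth 28
  add 232.192.0.0/10 -> H2 at depth 10
  add 240.0.0.0/4 -> H4 at depth 4
  add 232.235.176.0/20 -> H2 at depth 20
  del 22.144.0.0/12 (clear depth 12)
  Q 22.149.224.26: descend 00010110100101011110 ; hops seen [H3] ; pick H3
  Q 22.149.233.149: descend 000101101001010111101001 ; hops seen [H3,H6,H5] ; pick H5
  add 252.237.14.0/24 -> H6 at depth 24
  add 243.62.0.0/16 -> H2 at depth 16
  Q 232.192.0.109: descend 1110100011 ; hops seen [H3,H2] ; pick H2
  add 232.0.0.0/8 -> H4 at depth 8
  del 22.149.233.0/24 (clear depth 24)
  Q 232.193.111.185: descend 1110100011 ; hops seen [H3,H4,H2] ; pick H2
  add 0.0.0.0/0 -> H6 at depth 0
  Q 232.235.176.99: descend 11101000111010111011 ; hops seen [H6,H3,H4,H2,H2] ; pick H2
  Q 243.62.7.201: descend 1111001100111110 ; hops seen [H6,H3,H4,H2] ; pick H2
  del 22.149.224.0/20 (clear depth 20)
  Q 252.237.14.16: descend 1111110011101101000011100001 ; hops seen [H6,H3,H4,H6,H2] ; pick H2
  Q 121.133.235.167: descend 0 ; hops seen [H6] ; pick H6
  add 232.235.191.160/27 -> H7 at depth 27
  Q 252.237.14.24: descend 1111110011101101000011100001 ; hops seen [H6,H3,H4,H6,H2] ; pick H2
  Q 252.237.14.1: descend 111111001110110100001110000 ; hops seen [H6,H3,H4,H6] ; pick H6
  Q 232.192.0.1: descend 1110100011 ; hops seen [H6,H3,H4,H2] ; pick H2
  Q 232.235.191.163: descend 1110100011101011101111111010 ; hops seen [H6,H3,H4,H2,H2,H7,H6] ; pick H6
  del 232.235.191.160/27 (clear depth 27)
  Q 232.235.176.42: descend 11101000111010111011 ; hops seen [H6,H3,H4,H2,H2] ; pick H2
  add 232.224.0.0/12 -> H7 at depth 12
  Q 232.224.122.96: descend 111010001110 ; hops seen [H6,H3,H4,H2,H7] ; pick H7
  add 243.62.163.48/28 -> H2 at depth 28
  add 252.0.0.0/8 -> H7 at depth 8
  Q 252.0.0.30: descend 11111100 ; hops seen [H6,H3,H4,H7] ; pick H7

== LOOKUPS ==
["H6","H5","H3","H5","H2","H2","H2","H2","H2","H6","H2","H6","H2","H6","H2","H7","H7"]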